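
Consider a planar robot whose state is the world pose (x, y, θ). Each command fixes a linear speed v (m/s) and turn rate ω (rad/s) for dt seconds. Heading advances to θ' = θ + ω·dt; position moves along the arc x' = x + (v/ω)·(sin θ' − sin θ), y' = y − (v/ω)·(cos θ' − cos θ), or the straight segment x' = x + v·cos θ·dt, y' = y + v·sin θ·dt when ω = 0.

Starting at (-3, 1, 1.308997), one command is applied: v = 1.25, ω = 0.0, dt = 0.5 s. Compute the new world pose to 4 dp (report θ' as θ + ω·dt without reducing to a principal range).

(-2.8382, 1.6037, 1.3090)

θ' = 1.3090 + 0.0·0.5 = 1.3090
ω = 0 → straight: x' = -3 + 1.25·cos(1.3090)·0.5 = -2.8382
y' = 1 + 1.25·sin(1.3090)·0.5 = 1.6037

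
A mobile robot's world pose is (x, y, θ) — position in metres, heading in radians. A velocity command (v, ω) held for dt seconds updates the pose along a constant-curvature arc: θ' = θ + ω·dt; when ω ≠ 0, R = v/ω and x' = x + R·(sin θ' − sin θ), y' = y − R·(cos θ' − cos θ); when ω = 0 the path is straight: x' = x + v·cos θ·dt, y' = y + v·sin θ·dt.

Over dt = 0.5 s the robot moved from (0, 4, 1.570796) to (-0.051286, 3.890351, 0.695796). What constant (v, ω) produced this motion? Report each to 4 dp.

v = -0.2500, ω = -1.7500

Δθ = 0.695796 − 1.570796 = -0.875000
ω = Δθ/dt = -0.875000/0.5 = -1.7500
R = −Δy/(cos θ' − cos θ) = 0.1429
v = R·ω = 0.1429·-1.7500 = -0.2500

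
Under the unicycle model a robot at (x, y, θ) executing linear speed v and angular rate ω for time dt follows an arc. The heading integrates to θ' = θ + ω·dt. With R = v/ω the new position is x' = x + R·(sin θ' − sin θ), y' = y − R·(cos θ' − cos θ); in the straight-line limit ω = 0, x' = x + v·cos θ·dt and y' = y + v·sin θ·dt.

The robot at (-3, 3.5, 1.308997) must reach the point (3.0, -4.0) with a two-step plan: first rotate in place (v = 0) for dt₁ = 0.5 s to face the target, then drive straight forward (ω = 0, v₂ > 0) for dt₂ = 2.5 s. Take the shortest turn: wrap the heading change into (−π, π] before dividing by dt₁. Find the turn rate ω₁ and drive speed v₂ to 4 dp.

ω₁ = -4.4101, v₂ = 3.8419

heading to target = atan2(-4−3.5, 3−-3) = -0.8961
Δθ = wrap(-0.8961 − 1.3090) = -2.2051; ω₁ = Δθ/dt₁ = -4.4101
distance = √((3−-3)² + (-4−3.5)²) = 9.6047; v₂ = distance/dt₂ = 3.8419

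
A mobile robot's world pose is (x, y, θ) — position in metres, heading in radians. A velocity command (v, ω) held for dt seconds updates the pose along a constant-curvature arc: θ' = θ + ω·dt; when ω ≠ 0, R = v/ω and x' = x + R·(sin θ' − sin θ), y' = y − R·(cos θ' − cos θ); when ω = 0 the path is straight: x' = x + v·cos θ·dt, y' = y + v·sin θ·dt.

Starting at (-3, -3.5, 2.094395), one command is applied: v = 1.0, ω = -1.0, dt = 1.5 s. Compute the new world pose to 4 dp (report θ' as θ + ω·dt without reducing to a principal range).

θ' = 2.0944 + -1.0·1.5 = 0.5944
R = v/ω = 1.0/-1.0 = -1.0000
x' = -3 + -1.0000·(sin 0.5944 − sin 2.0944) = -2.6940
y' = -3.5 − -1.0000·(cos 0.5944 − cos 2.0944) = -2.1715

(-2.6940, -2.1715, 0.5944)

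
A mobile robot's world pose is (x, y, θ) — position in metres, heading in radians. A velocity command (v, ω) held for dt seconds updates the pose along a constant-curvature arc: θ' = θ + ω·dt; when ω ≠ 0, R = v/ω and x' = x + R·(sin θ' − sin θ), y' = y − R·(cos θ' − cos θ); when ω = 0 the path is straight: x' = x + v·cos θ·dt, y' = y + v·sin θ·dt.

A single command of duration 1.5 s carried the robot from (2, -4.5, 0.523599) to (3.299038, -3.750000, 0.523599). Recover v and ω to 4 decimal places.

Δθ = 0.523599 − 0.523599 = 0.000000
ω = Δθ/dt = 0.000000/1.5 = 0.0000
ω = 0 → v = (Δx·cos θ + Δy·sin θ)/dt = 1.0000

v = 1.0000, ω = 0.0000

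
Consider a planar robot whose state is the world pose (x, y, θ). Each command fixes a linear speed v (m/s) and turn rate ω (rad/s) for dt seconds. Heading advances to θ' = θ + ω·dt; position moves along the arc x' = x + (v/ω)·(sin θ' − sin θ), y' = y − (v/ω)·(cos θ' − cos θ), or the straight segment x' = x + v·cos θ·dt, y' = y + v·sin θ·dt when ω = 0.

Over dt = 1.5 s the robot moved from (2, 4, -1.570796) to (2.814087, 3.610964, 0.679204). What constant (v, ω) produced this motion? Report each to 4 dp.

Δθ = 0.679204 − -1.570796 = 2.250000
ω = Δθ/dt = 2.250000/1.5 = 1.5000
R = Δx/(sin θ' − sin θ) = 0.5000
v = R·ω = 0.5000·1.5000 = 0.7500

v = 0.7500, ω = 1.5000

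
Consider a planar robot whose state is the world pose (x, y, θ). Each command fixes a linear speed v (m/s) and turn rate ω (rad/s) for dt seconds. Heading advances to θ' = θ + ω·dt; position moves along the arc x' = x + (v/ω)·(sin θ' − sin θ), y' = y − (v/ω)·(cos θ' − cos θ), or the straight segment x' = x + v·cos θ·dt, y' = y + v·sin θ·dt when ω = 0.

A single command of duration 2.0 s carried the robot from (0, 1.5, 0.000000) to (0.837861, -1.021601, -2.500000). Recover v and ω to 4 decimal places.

v = 1.7500, ω = -1.2500

Δθ = -2.500000 − 0.000000 = -2.500000
ω = Δθ/dt = -2.500000/2.0 = -1.2500
R = −Δy/(cos θ' − cos θ) = -1.4000
v = R·ω = -1.4000·-1.2500 = 1.7500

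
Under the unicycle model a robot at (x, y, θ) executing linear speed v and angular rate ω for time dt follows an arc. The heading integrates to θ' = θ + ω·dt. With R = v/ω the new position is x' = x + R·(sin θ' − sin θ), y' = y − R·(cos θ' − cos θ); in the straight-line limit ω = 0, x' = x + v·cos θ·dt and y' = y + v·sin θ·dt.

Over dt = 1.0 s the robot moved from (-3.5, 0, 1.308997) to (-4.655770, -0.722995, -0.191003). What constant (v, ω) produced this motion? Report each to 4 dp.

Δθ = -0.191003 − 1.308997 = -1.500000
ω = Δθ/dt = -1.500000/1.0 = -1.5000
R = Δx/(sin θ' − sin θ) = 1.0000
v = R·ω = 1.0000·-1.5000 = -1.5000

v = -1.5000, ω = -1.5000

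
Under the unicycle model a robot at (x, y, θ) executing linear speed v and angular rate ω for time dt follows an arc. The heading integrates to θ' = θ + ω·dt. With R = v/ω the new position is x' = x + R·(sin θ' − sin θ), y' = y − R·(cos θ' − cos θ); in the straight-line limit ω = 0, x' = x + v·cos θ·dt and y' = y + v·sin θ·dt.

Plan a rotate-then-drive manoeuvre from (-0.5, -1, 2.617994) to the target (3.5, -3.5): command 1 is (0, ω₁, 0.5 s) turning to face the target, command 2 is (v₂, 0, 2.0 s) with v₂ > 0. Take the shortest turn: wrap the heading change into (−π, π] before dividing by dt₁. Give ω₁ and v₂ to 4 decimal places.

heading to target = atan2(-3.5−-1, 3.5−-0.5) = -0.5586
Δθ = wrap(-0.5586 − 2.6180) = 3.1066; ω₁ = Δθ/dt₁ = 6.2132
distance = √((3.5−-0.5)² + (-3.5−-1)²) = 4.7170; v₂ = distance/dt₂ = 2.3585

ω₁ = 6.2132, v₂ = 2.3585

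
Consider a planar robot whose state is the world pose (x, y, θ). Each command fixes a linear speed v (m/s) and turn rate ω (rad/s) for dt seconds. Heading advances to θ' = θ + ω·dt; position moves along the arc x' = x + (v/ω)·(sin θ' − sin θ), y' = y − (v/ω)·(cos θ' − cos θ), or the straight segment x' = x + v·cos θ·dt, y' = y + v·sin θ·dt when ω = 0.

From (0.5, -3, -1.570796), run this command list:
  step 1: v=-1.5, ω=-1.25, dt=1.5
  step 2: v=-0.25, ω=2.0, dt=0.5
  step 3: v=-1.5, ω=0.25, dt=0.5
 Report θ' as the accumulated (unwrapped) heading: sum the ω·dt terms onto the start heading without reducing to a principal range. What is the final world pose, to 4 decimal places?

(2.7212, -1.3164, -2.3208)

step 1: θ'=-3.4458 (R=1.2000) → pose (2.0594, -1.8551, -3.4458)
step 2: θ'=-2.4458 (R=-0.1250) → pose (2.1770, -1.8318, -2.4458)
step 3: θ'=-2.3208 (R=-6.0000) → pose (2.7212, -1.3164, -2.3208)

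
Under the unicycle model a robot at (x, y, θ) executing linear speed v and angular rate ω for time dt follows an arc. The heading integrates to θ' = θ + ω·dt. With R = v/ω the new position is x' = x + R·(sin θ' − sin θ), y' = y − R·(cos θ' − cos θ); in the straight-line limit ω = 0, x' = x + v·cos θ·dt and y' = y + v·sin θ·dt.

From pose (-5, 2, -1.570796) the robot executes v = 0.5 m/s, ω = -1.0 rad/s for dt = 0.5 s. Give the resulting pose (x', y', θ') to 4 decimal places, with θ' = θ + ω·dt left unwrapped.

(-5.0612, 1.7603, -2.0708)

θ' = -1.5708 + -1.0·0.5 = -2.0708
R = v/ω = 0.5/-1.0 = -0.5000
x' = -5 + -0.5000·(sin -2.0708 − sin -1.5708) = -5.0612
y' = 2 − -0.5000·(cos -2.0708 − cos -1.5708) = 1.7603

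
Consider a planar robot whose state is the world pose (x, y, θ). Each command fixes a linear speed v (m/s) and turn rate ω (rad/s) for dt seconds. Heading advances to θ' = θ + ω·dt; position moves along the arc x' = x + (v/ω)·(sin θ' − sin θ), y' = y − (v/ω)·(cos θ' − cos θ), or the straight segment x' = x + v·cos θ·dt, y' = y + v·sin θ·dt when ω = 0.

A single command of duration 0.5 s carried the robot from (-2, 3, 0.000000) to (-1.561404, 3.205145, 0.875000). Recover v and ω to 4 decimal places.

v = 1.0000, ω = 1.7500

Δθ = 0.875000 − 0.000000 = 0.875000
ω = Δθ/dt = 0.875000/0.5 = 1.7500
R = Δx/(sin θ' − sin θ) = 0.5714
v = R·ω = 0.5714·1.7500 = 1.0000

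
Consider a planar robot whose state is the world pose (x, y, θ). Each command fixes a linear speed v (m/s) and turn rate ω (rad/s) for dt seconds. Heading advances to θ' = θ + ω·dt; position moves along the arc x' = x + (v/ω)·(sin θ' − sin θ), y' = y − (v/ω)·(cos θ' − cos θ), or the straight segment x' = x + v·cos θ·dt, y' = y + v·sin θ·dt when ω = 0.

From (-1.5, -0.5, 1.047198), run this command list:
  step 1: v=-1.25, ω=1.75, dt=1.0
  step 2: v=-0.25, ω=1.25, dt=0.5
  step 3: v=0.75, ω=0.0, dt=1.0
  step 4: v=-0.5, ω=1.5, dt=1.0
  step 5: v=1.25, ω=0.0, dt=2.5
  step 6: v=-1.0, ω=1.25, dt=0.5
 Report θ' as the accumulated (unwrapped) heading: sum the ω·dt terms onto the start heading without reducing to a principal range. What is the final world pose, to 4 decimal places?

step 1: θ'=2.7972 (R=-0.7143) → pose (-1.1226, -1.5295, 2.7972)
step 2: θ'=3.4222 (R=-0.2000) → pose (-0.9997, -1.5334, 3.4222)
step 3: θ'=3.4222 (straight) → pose (-1.7203, -1.7411, 3.4222)
step 4: θ'=4.9222 (R=-0.3333) → pose (-1.4866, -1.3514, 4.9222)
step 5: θ'=4.9222 (straight) → pose (-0.8358, -4.4079, 4.9222)
step 6: θ'=5.5472 (R=-0.8000) → pose (-1.0812, -3.9815, 5.5472)

(-1.0812, -3.9815, 5.5472)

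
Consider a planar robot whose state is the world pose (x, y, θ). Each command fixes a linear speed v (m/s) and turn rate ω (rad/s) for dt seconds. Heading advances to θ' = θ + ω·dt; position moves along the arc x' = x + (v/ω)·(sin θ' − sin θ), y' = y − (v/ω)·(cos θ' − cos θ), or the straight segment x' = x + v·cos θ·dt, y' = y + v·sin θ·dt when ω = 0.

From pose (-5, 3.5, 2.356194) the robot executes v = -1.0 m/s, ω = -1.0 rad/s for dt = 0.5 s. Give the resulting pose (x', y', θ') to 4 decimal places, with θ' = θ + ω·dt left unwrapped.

θ' = 2.3562 + -1.0·0.5 = 1.8562
R = v/ω = -1.0/-1.0 = 1.0000
x' = -5 + 1.0000·(sin 1.8562 − sin 2.3562) = -4.7476
y' = 3.5 − 1.0000·(cos 1.8562 − cos 2.3562) = 3.0744

(-4.7476, 3.0744, 1.8562)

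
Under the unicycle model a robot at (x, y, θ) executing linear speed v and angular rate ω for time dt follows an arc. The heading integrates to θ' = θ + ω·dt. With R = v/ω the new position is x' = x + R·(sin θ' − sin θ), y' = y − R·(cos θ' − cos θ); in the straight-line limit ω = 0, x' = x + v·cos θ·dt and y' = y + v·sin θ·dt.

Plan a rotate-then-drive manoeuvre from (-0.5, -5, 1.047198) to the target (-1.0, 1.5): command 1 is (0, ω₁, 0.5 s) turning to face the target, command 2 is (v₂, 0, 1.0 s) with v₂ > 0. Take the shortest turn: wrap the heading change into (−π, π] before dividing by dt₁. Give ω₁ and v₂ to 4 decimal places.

heading to target = atan2(1.5−-5, -1−-0.5) = 1.6476
Δθ = wrap(1.6476 − 1.0472) = 0.6004; ω₁ = Δθ/dt₁ = 1.2007
distance = √((-1−-0.5)² + (1.5−-5)²) = 6.5192; v₂ = distance/dt₂ = 6.5192

ω₁ = 1.2007, v₂ = 6.5192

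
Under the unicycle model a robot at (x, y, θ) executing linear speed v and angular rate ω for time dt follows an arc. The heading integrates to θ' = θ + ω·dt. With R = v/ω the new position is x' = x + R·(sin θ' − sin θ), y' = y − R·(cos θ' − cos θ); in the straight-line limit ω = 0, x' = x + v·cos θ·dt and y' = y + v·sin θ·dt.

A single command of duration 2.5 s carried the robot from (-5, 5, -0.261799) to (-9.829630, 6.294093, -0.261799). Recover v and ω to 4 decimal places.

v = -2.0000, ω = 0.0000

Δθ = -0.261799 − -0.261799 = 0.000000
ω = Δθ/dt = 0.000000/2.5 = 0.0000
ω = 0 → v = (Δx·cos θ + Δy·sin θ)/dt = -2.0000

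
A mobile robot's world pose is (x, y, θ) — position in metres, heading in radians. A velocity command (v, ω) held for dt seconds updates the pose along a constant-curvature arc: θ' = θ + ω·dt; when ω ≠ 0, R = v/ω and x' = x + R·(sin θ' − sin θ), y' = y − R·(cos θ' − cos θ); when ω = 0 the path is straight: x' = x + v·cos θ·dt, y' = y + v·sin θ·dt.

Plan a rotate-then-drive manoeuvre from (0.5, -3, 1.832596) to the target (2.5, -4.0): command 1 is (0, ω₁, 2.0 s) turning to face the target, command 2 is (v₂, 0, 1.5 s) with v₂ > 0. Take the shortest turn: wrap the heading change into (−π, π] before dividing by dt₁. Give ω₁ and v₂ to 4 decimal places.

ω₁ = -1.1481, v₂ = 1.4907

heading to target = atan2(-4−-3, 2.5−0.5) = -0.4636
Δθ = wrap(-0.4636 − 1.8326) = -2.2962; ω₁ = Δθ/dt₁ = -1.1481
distance = √((2.5−0.5)² + (-4−-3)²) = 2.2361; v₂ = distance/dt₂ = 1.4907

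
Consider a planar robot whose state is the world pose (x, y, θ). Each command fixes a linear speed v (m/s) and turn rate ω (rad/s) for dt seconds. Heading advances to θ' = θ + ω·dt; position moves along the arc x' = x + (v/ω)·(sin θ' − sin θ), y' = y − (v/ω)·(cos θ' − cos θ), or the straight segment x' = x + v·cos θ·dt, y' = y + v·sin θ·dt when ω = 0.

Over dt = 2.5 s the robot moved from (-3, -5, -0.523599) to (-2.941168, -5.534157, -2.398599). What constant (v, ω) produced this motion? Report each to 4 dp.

v = 0.2500, ω = -0.7500

Δθ = -2.398599 − -0.523599 = -1.875000
ω = Δθ/dt = -1.875000/2.5 = -0.7500
R = −Δy/(cos θ' − cos θ) = -0.3333
v = R·ω = -0.3333·-0.7500 = 0.2500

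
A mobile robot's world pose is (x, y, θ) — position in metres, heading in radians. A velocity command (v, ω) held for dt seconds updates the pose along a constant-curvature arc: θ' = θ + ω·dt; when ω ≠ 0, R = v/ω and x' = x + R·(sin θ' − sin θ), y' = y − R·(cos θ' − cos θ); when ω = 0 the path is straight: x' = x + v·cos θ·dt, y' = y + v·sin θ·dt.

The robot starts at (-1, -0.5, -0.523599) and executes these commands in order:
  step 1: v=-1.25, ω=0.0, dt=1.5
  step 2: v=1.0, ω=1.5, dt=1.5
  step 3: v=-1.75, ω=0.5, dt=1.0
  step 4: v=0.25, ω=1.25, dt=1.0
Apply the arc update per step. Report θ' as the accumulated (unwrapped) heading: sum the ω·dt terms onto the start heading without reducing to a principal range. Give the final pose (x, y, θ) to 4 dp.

step 1: θ'=-0.5236 (straight) → pose (-2.6238, 0.4375, -0.5236)
step 2: θ'=1.7264 (R=0.6667) → pose (-1.6319, 1.1182, 1.7264)
step 3: θ'=2.2264 (R=-3.5000) → pose (-0.9485, -0.4731, 2.2264)
step 4: θ'=3.4764 (R=0.2000) → pose (-1.1728, -0.4062, 3.4764)

(-1.1728, -0.4062, 3.4764)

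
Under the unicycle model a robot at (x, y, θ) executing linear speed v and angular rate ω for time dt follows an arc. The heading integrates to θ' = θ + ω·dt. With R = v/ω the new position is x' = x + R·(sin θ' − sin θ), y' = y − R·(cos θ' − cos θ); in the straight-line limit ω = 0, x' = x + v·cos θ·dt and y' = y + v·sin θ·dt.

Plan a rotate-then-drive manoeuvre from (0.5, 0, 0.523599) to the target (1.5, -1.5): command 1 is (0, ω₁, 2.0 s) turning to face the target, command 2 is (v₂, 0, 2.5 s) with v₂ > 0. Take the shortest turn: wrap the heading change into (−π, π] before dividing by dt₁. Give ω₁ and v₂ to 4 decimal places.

heading to target = atan2(-1.5−0, 1.5−0.5) = -0.9828
Δθ = wrap(-0.9828 − 0.5236) = -1.5064; ω₁ = Δθ/dt₁ = -0.7532
distance = √((1.5−0.5)² + (-1.5−0)²) = 1.8028; v₂ = distance/dt₂ = 0.7211

ω₁ = -0.7532, v₂ = 0.7211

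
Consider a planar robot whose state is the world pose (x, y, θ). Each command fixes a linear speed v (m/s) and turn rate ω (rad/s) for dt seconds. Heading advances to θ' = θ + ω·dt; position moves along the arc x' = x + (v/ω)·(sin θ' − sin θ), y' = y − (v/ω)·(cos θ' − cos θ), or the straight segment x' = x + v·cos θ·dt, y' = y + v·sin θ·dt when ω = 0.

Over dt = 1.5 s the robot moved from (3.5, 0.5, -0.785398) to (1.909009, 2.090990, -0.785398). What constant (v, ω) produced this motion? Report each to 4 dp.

Δθ = -0.785398 − -0.785398 = 0.000000
ω = Δθ/dt = 0.000000/1.5 = 0.0000
ω = 0 → v = (Δx·cos θ + Δy·sin θ)/dt = -1.5000

v = -1.5000, ω = 0.0000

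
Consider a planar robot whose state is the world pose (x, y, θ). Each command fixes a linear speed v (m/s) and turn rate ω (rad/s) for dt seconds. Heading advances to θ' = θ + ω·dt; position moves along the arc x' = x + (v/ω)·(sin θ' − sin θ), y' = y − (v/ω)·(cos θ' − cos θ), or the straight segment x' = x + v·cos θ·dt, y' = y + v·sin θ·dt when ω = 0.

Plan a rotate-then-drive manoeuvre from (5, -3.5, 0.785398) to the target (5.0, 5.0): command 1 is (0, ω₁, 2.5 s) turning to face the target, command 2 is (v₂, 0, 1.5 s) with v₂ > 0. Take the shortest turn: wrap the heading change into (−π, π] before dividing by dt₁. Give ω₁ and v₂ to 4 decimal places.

ω₁ = 0.3142, v₂ = 5.6667

heading to target = atan2(5−-3.5, 5−5) = 1.5708
Δθ = wrap(1.5708 − 0.7854) = 0.7854; ω₁ = Δθ/dt₁ = 0.3142
distance = √((5−5)² + (5−-3.5)²) = 8.5000; v₂ = distance/dt₂ = 5.6667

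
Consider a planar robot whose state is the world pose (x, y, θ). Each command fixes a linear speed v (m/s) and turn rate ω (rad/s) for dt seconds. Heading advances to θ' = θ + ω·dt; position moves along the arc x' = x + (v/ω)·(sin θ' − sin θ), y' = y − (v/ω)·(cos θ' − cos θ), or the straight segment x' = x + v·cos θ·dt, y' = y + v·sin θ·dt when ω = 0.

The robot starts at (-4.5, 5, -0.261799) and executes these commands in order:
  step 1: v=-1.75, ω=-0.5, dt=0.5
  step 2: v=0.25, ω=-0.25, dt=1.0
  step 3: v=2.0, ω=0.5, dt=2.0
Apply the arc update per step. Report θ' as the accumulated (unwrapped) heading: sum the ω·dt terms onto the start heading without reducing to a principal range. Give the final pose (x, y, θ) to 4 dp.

(-1.4031, 4.1883, 0.2382)

step 1: θ'=-0.5118 (R=3.5000) → pose (-5.3082, 5.3292, -0.5118)
step 2: θ'=-0.7618 (R=-1.0000) → pose (-5.1078, 5.1809, -0.7618)
step 3: θ'=0.2382 (R=4.0000) → pose (-1.4031, 4.1883, 0.2382)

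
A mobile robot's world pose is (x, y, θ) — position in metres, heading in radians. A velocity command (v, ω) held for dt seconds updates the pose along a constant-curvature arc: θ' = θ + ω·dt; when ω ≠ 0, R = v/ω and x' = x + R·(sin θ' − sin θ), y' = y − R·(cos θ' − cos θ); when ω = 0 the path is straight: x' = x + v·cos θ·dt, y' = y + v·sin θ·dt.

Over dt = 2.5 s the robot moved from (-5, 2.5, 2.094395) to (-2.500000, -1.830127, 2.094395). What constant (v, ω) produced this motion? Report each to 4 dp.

Δθ = 2.094395 − 2.094395 = 0.000000
ω = Δθ/dt = 0.000000/2.5 = 0.0000
ω = 0 → v = (Δx·cos θ + Δy·sin θ)/dt = -2.0000

v = -2.0000, ω = 0.0000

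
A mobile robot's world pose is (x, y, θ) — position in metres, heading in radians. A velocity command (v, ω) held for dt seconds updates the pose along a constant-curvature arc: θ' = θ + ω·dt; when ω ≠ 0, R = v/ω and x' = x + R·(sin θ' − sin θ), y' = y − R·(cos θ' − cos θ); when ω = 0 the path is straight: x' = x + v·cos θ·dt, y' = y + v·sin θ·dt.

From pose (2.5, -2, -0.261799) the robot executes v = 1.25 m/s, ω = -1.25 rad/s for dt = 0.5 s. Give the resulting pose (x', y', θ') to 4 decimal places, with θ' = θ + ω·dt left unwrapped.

(3.0162, -2.3340, -0.8868)

θ' = -0.2618 + -1.25·0.5 = -0.8868
R = v/ω = 1.25/-1.25 = -1.0000
x' = 2.5 + -1.0000·(sin -0.8868 − sin -0.2618) = 3.0162
y' = -2 − -1.0000·(cos -0.8868 − cos -0.2618) = -2.3340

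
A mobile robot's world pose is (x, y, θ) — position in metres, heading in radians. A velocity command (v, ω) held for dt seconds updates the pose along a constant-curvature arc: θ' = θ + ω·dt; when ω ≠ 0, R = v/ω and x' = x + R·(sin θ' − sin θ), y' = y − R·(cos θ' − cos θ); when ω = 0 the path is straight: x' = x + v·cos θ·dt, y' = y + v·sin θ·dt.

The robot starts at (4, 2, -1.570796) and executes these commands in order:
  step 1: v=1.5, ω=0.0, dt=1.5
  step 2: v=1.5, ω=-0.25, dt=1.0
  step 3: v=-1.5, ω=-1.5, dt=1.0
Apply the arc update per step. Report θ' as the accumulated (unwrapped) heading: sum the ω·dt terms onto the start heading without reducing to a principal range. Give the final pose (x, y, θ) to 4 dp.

step 1: θ'=-1.5708 (straight) → pose (4.0000, -0.2500, -1.5708)
step 2: θ'=-1.8208 (R=-6.0000) → pose (3.8135, -1.7344, -1.8208)
step 3: θ'=-3.3208 (R=1.0000) → pose (4.9606, -0.9978, -3.3208)

(4.9606, -0.9978, -3.3208)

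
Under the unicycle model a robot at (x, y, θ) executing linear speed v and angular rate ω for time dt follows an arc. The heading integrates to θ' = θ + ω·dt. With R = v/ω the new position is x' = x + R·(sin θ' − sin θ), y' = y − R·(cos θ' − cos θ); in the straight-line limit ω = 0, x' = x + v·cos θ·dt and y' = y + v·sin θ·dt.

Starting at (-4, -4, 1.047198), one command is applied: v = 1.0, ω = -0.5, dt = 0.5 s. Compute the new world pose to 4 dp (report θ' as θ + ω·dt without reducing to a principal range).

θ' = 1.0472 + -0.5·0.5 = 0.7972
R = v/ω = 1.0/-0.5 = -2.0000
x' = -4 + -2.0000·(sin 0.7972 − sin 1.0472) = -3.6988
y' = -4 − -2.0000·(cos 0.7972 − cos 1.0472) = -3.6026

(-3.6988, -3.6026, 0.7972)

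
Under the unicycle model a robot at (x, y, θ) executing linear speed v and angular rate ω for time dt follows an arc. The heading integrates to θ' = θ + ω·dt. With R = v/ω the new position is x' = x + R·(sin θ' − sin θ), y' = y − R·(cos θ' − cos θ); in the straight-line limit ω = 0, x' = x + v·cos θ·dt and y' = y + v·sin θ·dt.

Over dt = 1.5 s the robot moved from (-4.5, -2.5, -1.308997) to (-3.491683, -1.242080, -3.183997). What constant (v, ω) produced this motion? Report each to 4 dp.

v = -1.2500, ω = -1.2500

Δθ = -3.183997 − -1.308997 = -1.875000
ω = Δθ/dt = -1.875000/1.5 = -1.2500
R = −Δy/(cos θ' − cos θ) = 1.0000
v = R·ω = 1.0000·-1.2500 = -1.2500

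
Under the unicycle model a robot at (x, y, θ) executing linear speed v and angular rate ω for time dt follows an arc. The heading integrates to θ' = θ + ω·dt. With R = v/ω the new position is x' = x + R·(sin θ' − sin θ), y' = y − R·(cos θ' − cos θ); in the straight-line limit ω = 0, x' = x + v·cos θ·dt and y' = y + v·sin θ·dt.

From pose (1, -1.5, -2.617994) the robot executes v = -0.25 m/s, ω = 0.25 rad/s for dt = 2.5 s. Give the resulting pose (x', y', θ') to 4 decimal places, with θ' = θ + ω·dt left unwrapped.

θ' = -2.6180 + 0.25·2.5 = -1.9930
R = v/ω = -0.25/0.25 = -1.0000
x' = 1 + -1.0000·(sin -1.9930 − sin -2.6180) = 1.4122
y' = -1.5 − -1.0000·(cos -1.9930 − cos -2.6180) = -1.0437

(1.4122, -1.0437, -1.9930)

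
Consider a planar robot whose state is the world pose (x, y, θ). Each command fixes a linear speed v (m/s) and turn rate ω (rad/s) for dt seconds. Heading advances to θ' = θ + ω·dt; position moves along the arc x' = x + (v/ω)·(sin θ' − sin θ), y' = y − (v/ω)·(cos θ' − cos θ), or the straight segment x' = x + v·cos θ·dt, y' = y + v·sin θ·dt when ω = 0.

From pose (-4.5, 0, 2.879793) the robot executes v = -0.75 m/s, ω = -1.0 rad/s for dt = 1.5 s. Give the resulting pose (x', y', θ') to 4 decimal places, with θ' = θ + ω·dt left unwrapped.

(-3.9578, -0.8668, 1.3798)

θ' = 2.8798 + -1.0·1.5 = 1.3798
R = v/ω = -0.75/-1.0 = 0.7500
x' = -4.5 + 0.7500·(sin 1.3798 − sin 2.8798) = -3.9578
y' = 0 − 0.7500·(cos 1.3798 − cos 2.8798) = -0.8668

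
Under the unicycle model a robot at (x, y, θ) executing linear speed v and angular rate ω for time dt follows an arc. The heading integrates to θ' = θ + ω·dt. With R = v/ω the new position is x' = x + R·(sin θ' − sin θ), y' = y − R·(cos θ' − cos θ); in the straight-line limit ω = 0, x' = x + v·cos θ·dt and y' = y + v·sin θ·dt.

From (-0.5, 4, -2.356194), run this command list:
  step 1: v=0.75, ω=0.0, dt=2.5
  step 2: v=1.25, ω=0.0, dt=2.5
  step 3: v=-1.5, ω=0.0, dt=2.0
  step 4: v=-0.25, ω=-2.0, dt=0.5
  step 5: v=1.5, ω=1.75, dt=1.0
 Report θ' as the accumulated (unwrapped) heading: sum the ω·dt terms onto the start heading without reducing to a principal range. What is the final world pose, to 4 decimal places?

(-2.8383, 1.8124, -1.6062)

step 1: θ'=-2.3562 (straight) → pose (-1.8258, 2.6742, -2.3562)
step 2: θ'=-2.3562 (straight) → pose (-4.0355, 0.4645, -2.3562)
step 3: θ'=-2.3562 (straight) → pose (-1.9142, 2.5858, -2.3562)
step 4: θ'=-3.3562 (R=0.1250) → pose (-1.7992, 2.6195, -3.3562)
step 5: θ'=-1.6062 (R=0.8571) → pose (-2.8383, 1.8124, -1.6062)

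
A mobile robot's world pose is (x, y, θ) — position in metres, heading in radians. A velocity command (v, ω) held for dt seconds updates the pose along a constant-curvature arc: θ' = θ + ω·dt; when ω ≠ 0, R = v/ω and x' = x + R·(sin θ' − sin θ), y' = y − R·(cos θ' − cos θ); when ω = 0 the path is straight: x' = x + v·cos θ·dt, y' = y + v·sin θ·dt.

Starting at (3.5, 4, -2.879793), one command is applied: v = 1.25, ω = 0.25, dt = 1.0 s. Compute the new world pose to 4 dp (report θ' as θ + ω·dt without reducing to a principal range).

(2.3454, 3.5297, -2.6298)

θ' = -2.8798 + 0.25·1.0 = -2.6298
R = v/ω = 1.25/0.25 = 5.0000
x' = 3.5 + 5.0000·(sin -2.6298 − sin -2.8798) = 2.3454
y' = 4 − 5.0000·(cos -2.6298 − cos -2.8798) = 3.5297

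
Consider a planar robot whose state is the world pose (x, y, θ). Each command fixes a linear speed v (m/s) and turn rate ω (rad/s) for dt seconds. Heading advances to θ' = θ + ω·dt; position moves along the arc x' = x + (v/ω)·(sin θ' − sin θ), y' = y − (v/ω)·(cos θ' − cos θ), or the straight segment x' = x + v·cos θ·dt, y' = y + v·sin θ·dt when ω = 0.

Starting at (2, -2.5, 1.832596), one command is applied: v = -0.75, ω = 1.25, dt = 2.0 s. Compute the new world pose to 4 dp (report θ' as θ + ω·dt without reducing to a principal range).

(3.1368, -2.5671, 4.3326)

θ' = 1.8326 + 1.25·2.0 = 4.3326
R = v/ω = -0.75/1.25 = -0.6000
x' = 2 + -0.6000·(sin 4.3326 − sin 1.8326) = 3.1368
y' = -2.5 − -0.6000·(cos 4.3326 − cos 1.8326) = -2.5671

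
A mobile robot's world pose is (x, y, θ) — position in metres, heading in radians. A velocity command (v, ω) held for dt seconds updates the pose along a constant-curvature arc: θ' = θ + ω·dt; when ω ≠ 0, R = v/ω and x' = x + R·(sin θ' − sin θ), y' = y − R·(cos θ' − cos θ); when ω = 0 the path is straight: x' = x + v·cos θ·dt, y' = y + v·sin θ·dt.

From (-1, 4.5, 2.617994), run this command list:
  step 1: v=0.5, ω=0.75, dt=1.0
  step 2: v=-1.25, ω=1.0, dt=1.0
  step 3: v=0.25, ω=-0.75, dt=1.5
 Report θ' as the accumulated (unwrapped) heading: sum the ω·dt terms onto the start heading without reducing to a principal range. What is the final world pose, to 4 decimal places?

step 1: θ'=3.3680 (R=0.6667) → pose (-1.4830, 4.5723, 3.3680)
step 2: θ'=4.3680 (R=-1.2500) → pose (-0.5870, 5.3684, 4.3680)
step 3: θ'=3.2430 (R=-0.3333) → pose (-0.8670, 5.1493, 3.2430)

(-0.8670, 5.1493, 3.2430)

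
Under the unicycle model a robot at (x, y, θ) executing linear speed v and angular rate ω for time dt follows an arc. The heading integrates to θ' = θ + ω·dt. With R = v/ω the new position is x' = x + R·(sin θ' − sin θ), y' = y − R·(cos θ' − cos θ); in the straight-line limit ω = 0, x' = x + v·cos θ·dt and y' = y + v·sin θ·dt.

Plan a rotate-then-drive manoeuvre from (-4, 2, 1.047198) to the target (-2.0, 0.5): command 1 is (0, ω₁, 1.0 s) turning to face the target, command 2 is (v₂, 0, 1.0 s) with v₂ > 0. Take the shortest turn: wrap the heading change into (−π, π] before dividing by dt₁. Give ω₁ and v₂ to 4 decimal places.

ω₁ = -1.6907, v₂ = 2.5000

heading to target = atan2(0.5−2, -2−-4) = -0.6435
Δθ = wrap(-0.6435 − 1.0472) = -1.6907; ω₁ = Δθ/dt₁ = -1.6907
distance = √((-2−-4)² + (0.5−2)²) = 2.5000; v₂ = distance/dt₂ = 2.5000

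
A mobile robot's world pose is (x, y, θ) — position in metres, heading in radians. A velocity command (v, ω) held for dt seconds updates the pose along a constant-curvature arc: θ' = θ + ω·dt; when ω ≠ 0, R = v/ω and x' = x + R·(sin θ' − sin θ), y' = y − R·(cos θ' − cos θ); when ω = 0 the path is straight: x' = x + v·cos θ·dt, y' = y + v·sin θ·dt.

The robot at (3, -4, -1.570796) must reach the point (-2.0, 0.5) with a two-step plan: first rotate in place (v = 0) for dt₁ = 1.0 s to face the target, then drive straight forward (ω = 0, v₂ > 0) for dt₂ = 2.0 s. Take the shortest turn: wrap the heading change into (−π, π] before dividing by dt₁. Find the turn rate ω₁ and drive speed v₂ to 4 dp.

heading to target = atan2(0.5−-4, -2−3) = 2.4088
Δθ = wrap(2.4088 − -1.5708) = -2.3036; ω₁ = Δθ/dt₁ = -2.3036
distance = √((-2−3)² + (0.5−-4)²) = 6.7268; v₂ = distance/dt₂ = 3.3634

ω₁ = -2.3036, v₂ = 3.3634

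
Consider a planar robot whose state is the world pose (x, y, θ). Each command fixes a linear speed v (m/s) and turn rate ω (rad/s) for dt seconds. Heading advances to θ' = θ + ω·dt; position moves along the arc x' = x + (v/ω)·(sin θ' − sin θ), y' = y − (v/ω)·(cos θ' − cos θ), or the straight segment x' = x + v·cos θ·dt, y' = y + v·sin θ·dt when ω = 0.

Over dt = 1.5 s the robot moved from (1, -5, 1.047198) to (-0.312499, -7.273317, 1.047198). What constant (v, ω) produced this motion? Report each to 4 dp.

v = -1.7500, ω = 0.0000

Δθ = 1.047198 − 1.047198 = 0.000000
ω = Δθ/dt = 0.000000/1.5 = 0.0000
ω = 0 → v = (Δx·cos θ + Δy·sin θ)/dt = -1.7500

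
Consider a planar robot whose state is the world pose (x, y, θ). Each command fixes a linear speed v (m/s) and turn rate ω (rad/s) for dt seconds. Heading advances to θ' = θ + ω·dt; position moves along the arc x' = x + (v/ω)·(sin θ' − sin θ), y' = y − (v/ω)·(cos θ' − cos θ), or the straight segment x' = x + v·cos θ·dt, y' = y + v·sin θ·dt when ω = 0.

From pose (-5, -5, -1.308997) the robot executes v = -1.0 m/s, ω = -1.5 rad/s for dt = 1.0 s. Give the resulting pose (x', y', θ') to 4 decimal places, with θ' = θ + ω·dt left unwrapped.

θ' = -1.3090 + -1.5·1.0 = -2.8090
R = v/ω = -1.0/-1.5 = 0.6667
x' = -5 + 0.6667·(sin -2.8090 − sin -1.3090) = -4.5737
y' = -5 − 0.6667·(cos -2.8090 − cos -1.3090) = -4.1973

(-4.5737, -4.1973, -2.8090)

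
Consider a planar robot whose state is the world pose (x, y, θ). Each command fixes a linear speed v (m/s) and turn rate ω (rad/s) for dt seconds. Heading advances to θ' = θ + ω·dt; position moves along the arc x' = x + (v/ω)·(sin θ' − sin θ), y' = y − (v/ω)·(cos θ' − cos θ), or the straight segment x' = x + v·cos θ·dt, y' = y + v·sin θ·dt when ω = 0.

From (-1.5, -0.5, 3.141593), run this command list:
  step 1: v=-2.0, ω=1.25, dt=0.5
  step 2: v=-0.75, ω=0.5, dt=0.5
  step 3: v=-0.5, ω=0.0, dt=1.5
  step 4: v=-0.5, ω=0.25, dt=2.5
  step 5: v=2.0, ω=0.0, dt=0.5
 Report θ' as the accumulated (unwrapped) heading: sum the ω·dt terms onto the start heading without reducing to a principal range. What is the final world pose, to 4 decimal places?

step 1: θ'=3.7666 (R=-1.6000) → pose (-0.5638, -0.1975, 3.7666)
step 2: θ'=4.0166 (R=-1.5000) → pose (-0.2902, 0.0574, 4.0166)
step 3: θ'=4.0166 (straight) → pose (0.1906, 0.6331, 4.0166)
step 4: θ'=4.6416 (R=-2.0000) → pose (0.6505, 1.7736, 4.6416)
step 5: θ'=4.6416 (straight) → pose (0.5797, 0.7761, 4.6416)

(0.5797, 0.7761, 4.6416)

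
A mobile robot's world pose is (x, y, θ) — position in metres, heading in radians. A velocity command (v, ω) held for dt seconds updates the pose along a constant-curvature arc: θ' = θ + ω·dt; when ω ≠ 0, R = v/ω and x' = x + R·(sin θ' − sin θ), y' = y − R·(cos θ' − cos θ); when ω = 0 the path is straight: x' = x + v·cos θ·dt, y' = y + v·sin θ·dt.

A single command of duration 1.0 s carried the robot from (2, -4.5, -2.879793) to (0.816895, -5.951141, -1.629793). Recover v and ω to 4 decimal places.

Δθ = -1.629793 − -2.879793 = 1.250000
ω = Δθ/dt = 1.250000/1.0 = 1.2500
R = −Δy/(cos θ' − cos θ) = 1.6000
v = R·ω = 1.6000·1.2500 = 2.0000

v = 2.0000, ω = 1.2500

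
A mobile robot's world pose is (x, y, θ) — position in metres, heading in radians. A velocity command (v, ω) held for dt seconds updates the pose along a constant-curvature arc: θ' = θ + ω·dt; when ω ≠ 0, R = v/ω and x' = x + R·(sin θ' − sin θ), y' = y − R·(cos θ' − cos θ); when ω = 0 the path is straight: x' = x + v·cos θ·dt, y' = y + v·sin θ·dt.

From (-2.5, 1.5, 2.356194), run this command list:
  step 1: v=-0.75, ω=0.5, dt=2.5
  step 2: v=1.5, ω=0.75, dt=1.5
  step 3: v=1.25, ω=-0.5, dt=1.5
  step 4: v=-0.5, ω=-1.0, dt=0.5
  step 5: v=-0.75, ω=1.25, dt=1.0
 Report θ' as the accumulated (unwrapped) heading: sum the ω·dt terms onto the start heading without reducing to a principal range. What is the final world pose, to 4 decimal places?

(-1.9037, -1.6078, 4.7312)

step 1: θ'=3.6062 (R=-1.5000) → pose (-0.7672, 1.2197, 3.6062)
step 2: θ'=4.7312 (R=2.0000) → pose (-1.8708, -0.6059, 4.7312)
step 3: θ'=3.9812 (R=-2.5000) → pose (-2.5094, -2.3224, 3.9812)
step 4: θ'=3.4812 (R=0.5000) → pose (-2.3037, -2.1848, 3.4812)
step 5: θ'=4.7312 (R=-0.6000) → pose (-1.9037, -1.6078, 4.7312)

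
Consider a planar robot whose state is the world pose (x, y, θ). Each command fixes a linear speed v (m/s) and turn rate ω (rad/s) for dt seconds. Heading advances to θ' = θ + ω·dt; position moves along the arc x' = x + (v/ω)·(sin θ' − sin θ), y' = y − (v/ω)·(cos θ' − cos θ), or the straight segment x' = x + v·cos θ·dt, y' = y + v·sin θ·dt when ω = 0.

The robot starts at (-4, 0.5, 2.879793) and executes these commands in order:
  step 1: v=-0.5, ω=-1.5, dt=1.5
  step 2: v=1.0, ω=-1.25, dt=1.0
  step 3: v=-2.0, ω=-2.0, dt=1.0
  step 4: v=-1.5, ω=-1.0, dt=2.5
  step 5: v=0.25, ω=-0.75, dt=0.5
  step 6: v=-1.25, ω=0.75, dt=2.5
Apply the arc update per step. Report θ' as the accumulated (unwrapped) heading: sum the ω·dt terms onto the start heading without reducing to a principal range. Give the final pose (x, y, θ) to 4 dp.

step 1: θ'=0.6298 (R=0.3333) → pose (-3.8899, -0.0914, 0.6298)
step 2: θ'=-0.6202 (R=-0.8000) → pose (-2.9538, -0.0869, -0.6202)
step 3: θ'=-2.6202 (R=1.0000) → pose (-2.8707, 1.5940, -2.6202)
step 4: θ'=-5.1202 (R=1.5000) → pose (-0.7466, -0.3016, -5.1202)
step 5: θ'=-5.4952 (R=-0.3333) → pose (-0.6769, -0.1987, -5.4952)
step 6: θ'=-3.6202 (R=-1.6667) → pose (-0.2629, -2.8536, -3.6202)

(-0.2629, -2.8536, -3.6202)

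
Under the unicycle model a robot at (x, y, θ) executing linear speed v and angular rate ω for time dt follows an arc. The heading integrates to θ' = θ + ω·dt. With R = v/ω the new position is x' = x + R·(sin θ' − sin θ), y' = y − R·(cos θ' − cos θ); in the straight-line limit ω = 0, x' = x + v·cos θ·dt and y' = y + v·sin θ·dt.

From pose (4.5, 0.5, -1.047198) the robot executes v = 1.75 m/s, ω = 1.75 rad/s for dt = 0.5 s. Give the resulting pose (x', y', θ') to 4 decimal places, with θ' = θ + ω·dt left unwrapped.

θ' = -1.0472 + 1.75·0.5 = -0.1722
R = v/ω = 1.75/1.75 = 1.0000
x' = 4.5 + 1.0000·(sin -0.1722 − sin -1.0472) = 5.1947
y' = 0.5 − 1.0000·(cos -0.1722 − cos -1.0472) = 0.0148

(5.1947, 0.0148, -0.1722)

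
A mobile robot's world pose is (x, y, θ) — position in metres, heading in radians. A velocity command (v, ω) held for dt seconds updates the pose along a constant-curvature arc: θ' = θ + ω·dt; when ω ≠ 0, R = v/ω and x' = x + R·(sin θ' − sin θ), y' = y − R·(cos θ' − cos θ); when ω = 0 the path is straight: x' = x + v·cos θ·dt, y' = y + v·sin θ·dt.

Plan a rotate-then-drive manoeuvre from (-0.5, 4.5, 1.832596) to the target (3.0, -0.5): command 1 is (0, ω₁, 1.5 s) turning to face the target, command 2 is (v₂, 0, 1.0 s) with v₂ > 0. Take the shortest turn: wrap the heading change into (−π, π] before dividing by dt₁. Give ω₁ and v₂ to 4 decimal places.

heading to target = atan2(-0.5−4.5, 3−-0.5) = -0.9601
Δθ = wrap(-0.9601 − 1.8326) = -2.7927; ω₁ = Δθ/dt₁ = -1.8618
distance = √((3−-0.5)² + (-0.5−4.5)²) = 6.1033; v₂ = distance/dt₂ = 6.1033

ω₁ = -1.8618, v₂ = 6.1033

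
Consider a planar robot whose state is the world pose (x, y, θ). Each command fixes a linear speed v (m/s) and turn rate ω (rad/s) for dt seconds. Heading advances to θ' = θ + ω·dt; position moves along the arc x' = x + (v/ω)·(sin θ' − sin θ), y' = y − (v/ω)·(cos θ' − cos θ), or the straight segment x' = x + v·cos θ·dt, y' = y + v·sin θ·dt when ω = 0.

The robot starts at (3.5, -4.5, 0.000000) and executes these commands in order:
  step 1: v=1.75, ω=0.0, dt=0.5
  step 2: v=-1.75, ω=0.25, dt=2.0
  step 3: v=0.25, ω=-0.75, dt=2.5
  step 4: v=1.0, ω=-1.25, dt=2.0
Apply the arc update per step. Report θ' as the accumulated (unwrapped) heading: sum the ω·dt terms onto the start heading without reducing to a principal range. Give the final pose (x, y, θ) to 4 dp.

step 1: θ'=0.0000 (straight) → pose (4.3750, -4.5000, 0.0000)
step 2: θ'=0.5000 (R=-7.0000) → pose (1.0190, -5.3569, 0.5000)
step 3: θ'=-1.3750 (R=-0.3333) → pose (1.5058, -5.5846, -1.3750)
step 4: θ'=-3.8750 (R=-0.8000) → pose (0.1856, -6.3346, -3.8750)

(0.1856, -6.3346, -3.8750)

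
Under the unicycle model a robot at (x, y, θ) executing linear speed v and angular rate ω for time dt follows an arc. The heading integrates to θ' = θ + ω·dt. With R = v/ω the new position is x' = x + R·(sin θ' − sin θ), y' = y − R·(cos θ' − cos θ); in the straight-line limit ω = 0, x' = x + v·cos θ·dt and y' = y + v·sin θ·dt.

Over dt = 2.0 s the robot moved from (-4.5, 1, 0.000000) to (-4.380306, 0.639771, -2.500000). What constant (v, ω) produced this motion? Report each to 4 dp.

Δθ = -2.500000 − 0.000000 = -2.500000
ω = Δθ/dt = -2.500000/2.0 = -1.2500
R = −Δy/(cos θ' − cos θ) = -0.2000
v = R·ω = -0.2000·-1.2500 = 0.2500

v = 0.2500, ω = -1.2500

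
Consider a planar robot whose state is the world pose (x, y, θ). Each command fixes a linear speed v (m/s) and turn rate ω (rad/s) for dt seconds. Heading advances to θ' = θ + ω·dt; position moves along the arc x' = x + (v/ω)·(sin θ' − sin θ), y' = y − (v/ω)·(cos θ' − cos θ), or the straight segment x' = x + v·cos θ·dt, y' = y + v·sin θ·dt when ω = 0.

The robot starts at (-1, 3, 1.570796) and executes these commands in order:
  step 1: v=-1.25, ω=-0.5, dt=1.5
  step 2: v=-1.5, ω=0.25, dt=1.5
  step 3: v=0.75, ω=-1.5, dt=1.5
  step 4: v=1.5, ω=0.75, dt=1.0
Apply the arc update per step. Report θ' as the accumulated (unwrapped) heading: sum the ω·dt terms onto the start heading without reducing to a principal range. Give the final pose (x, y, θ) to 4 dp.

(-0.8237, -1.4528, -0.3042)

step 1: θ'=0.8208 (R=2.5000) → pose (-1.6708, 1.2959, 0.8208)
step 2: θ'=1.1958 (R=-6.0000) → pose (-2.8637, -0.5963, 1.1958)
step 3: θ'=-1.0542 (R=-0.5000) → pose (-1.9637, -0.5325, -1.0542)
step 4: θ'=-0.3042 (R=2.0000) → pose (-0.8237, -1.4528, -0.3042)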